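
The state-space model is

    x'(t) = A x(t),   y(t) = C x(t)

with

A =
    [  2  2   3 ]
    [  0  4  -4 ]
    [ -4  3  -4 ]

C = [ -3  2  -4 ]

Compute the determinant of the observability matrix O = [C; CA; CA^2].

721

CA = [[10, -10, -1]]
CA^2 = [[24, -23, 74]]
Observability matrix O = [C; CA; CA^2] = [[-3, 2, -4], [10, -10, -1], [24, -23, 74]]
Expanding along the first row, det(O) = (-3)·((-10)·74 - (-1)·(-23)) - 2·(10·74 - (-1)·24) + (-4)·(10·(-23) - (-10)·24) = (-3)·(-763) - 2·764 + (-4)·10 = 721
Since det(O) ≠ 0, rank(O) = 3 and the system is completely observable.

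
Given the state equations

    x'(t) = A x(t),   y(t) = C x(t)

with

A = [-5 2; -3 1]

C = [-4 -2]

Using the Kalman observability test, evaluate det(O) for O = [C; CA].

92

CA = [[26, -10]]
Observability matrix O = [C; CA] = [[-4, -2], [26, -10]]
det(O) = (-4)·(-10) - (-2)·26 = 40 - (-52) = 92
Since det(O) ≠ 0, rank(O) = 2 and the system is completely observable.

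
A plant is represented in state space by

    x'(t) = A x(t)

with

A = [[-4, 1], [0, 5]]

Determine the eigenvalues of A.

-4, 5

det(sI - A) = s^2 - (tr A)s + det A, with tr A = (-4) + 5 = 1 and det A = (-4)·5 - 1·0 = -20 - 0 = -20.
So p(s) = det(sI - A) = s^2 - s - 20.
Factor s^2 - s - 20: two numbers with sum 1 and product -20 are 5 and -4, so s^2 - s - 20 = (s - 5)(s + 4).
Hence p(s) = (s - 5) (s + 4), with roots -4, 5.
At least one eigenvalue has non-negative real part, so the system is not asymptotically stable.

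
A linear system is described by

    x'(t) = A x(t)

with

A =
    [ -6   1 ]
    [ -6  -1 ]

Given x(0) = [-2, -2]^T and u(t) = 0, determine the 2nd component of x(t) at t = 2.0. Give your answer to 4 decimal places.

det(sI - A) = s^2 - (tr A)s + det A, with tr A = (-6) + (-1) = -7 and det A = (-6)·(-1) - 1·(-6) = 6 - (-6) = 12.
So p(s) = det(sI - A) = s^2 + 7s + 12.
Factor s^2 + 7s + 12: two numbers with sum -7 and product 12 are -3 and -4, so s^2 + 7s + 12 = (s + 3)(s + 4).
Hence p(s) = (s + 3) (s + 4), with roots -4, -3.
The eigenvalues -4, -3 are distinct and real, so A is diagonalisable and x(t) = e^{At} x(0) = V diag(e^{λ_i t}) V^{-1} x(0), where the columns of V are the eigenvectors.
λ = -4: A - (-4)I = [[-2, 1], [-6, 3]]. Row 1 gives (-2)·v1 + 1·v2 = 0, so take v_1 = [1, 2]^T.
λ = -3: A - (-3)I = [[-3, 1], [-6, 2]]. Row 1 gives (-3)·v1 + 1·v2 = 0, so take v_2 = [1, 3]^T.
V = [v_1 v_2] = [[1, 1], [2, 3]] has det V = 1, so V^{-1} = adj(V)/det V = [[3, -1], [-2, 1]].
Modal coordinates z(0) = V^{-1} x(0): 3·(-2) + (-1)·(-2) = -4; (-2)·(-2) + 1·(-2) = 2; so z(0) = [-4, 2]^T.
x_2(t) = Σ_i (v_i)_2 · z_i(0) · e^{λ_i t} (row 2 of V times the modal terms).
x_2(2.0) = 2·(-4)·e^{-4·2.0} + 3·2·e^{-3·2.0} = (-8)·0.000335 + 6·0.002479 = 0.0122.

0.0122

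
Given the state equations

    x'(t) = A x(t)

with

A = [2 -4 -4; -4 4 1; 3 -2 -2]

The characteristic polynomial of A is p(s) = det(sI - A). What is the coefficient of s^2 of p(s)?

-4

Expand det(sI - A) for the 3×3 matrix.
p(s) = s^3 - 4s^2 - 6s - 24.
(Check: constant term = det(-A) = (-1)^3 det A = -24; coefficient of s^2 = -tr A = -4.)
The coefficient of s^2 is -4.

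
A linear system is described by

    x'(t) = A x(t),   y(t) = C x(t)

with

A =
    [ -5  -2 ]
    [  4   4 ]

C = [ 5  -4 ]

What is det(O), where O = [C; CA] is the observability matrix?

-294

CA = [[-41, -26]]
Observability matrix O = [C; CA] = [[5, -4], [-41, -26]]
det(O) = 5·(-26) - (-4)·(-41) = -130 - 164 = -294
Since det(O) ≠ 0, rank(O) = 2 and the system is completely observable.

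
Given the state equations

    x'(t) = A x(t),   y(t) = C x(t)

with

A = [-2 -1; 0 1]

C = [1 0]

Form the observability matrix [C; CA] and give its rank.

CA = [[-2, -1]]
Observability matrix O = [C; CA] = [[1, 0], [-2, -1]]
det(O) = 1·(-1) - 0·(-2) = -1 - 0 = -1 ≠ 0, so rank(O) = 2.
rank(O) = 2 = n, so the pair (A, C) is completely observable.

2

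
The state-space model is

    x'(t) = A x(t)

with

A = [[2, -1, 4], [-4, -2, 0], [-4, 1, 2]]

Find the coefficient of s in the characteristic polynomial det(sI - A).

Expand det(sI - A) for the 3×3 matrix.
p(s) = s^3 - 2s^2 + 8s + 64.
(Check: constant term = det(-A) = (-1)^3 det A = 64; coefficient of s^2 = -tr A = -2.)
The coefficient of s is 8.

8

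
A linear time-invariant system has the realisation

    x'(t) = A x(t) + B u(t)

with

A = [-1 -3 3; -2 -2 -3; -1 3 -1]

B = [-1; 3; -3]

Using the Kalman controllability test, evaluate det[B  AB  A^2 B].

2128

AB = [[-17], [5], [13]]
A^2B = [[41], [-15], [19]]
Controllability matrix C = [B  AB  A^2B] = [[-1, -17, 41], [3, 5, -15], [-3, 13, 19]]
Expanding along the first row, det(C) = (-1)·(5·19 - (-15)·13) - (-17)·(3·19 - (-15)·(-3)) + 41·(3·13 - 5·(-3)) = (-1)·290 - (-17)·12 + 41·54 = 2128
Since det(C) ≠ 0, rank(C) = 3 and the system is completely controllable.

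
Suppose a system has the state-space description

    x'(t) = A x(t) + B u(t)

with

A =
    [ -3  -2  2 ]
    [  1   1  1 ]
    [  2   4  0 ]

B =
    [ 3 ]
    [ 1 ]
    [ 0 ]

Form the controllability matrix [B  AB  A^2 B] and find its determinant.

AB = [[-11], [4], [10]]
A^2B = [[45], [3], [-6]]
Controllability matrix C = [B  AB  A^2B] = [[3, -11, 45], [1, 4, 3], [0, 10, -6]]
Expanding along the first row, det(C) = 3·(4·(-6) - 3·10) - (-11)·(1·(-6) - 3·0) + 45·(1·10 - 4·0) = 3·(-54) - (-11)·(-6) + 45·10 = 222
Since det(C) ≠ 0, rank(C) = 3 and the system is completely controllable.

222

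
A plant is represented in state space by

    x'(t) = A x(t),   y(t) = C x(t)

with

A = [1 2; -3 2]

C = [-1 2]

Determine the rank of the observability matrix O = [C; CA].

2

CA = [[-7, 2]]
Observability matrix O = [C; CA] = [[-1, 2], [-7, 2]]
det(O) = (-1)·2 - 2·(-7) = -2 - (-14) = 12 ≠ 0, so rank(O) = 2.
rank(O) = 2 = n, so the pair (A, C) is completely observable.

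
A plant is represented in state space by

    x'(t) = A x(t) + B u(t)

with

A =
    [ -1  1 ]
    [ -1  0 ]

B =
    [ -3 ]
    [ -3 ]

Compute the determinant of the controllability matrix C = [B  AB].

-9

AB = [[0], [3]]
Controllability matrix C = [B  AB] = [[-3, 0], [-3, 3]]
det(C) = (-3)·3 - 0·(-3) = -9 - 0 = -9
Since det(C) ≠ 0, rank(C) = 2 and the system is completely controllable.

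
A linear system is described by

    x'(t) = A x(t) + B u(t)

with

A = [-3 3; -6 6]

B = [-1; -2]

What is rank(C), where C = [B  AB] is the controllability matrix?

1

AB = [[-3], [-6]]
Controllability matrix C = [B  AB] = [[-1, -3], [-2, -6]]
Every column of C is a scalar multiple of column 1 = [-1, -2] (multipliers 1, 3), so the columns span a one-dimensional space.
C ≠ 0, hence rank(C) = 1.
rank(C) = 1 < n = 2, so the pair (A, B) is not completely controllable.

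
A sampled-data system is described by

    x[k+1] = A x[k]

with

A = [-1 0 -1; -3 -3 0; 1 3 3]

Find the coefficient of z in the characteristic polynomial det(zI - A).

Expand det(zI - A) for the 3×3 matrix.
p(z) = z^3 + z^2 - 8z - 15.
(Check: constant term = det(-A) = (-1)^3 det A = -15; coefficient of z^2 = -tr A = 1.)
The coefficient of z is -8.

-8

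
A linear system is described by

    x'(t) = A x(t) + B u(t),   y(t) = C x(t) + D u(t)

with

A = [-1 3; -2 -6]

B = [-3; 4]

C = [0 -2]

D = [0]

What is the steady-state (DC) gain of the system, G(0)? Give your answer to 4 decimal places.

G(0) = C(-A)^{-1}B + D = -C A^{-1} B + D.
det A = 12, so A^{-1} = (1/12)·adj(A) = [[-1/2, -1/4], [1/6, -1/12]]
A^{-1} B = [1/2, -5/6]^T
C A^{-1} B = 5/3
G(0) = D - C A^{-1} B = 0 - (5/3) = -5/3 ≈ -1.6667

-1.6667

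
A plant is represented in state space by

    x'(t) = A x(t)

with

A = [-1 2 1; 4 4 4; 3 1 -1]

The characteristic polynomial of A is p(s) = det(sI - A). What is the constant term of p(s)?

-32

Expand det(sI - A) for the 3×3 matrix.
p(s) = s^3 - 2s^2 - 22s - 32.
(Check: constant term = det(-A) = (-1)^3 det A = -32; coefficient of s^2 = -tr A = -2.)
The constant term is -32.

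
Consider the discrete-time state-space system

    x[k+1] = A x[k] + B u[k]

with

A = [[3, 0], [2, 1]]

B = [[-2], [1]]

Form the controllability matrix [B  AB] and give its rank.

2

AB = [[-6], [-3]]
Controllability matrix C = [B  AB] = [[-2, -6], [1, -3]]
det(C) = (-2)·(-3) - (-6)·1 = 6 - (-6) = 12 ≠ 0, so rank(C) = 2.
rank(C) = 2 = n, so the pair (A, B) is completely controllable.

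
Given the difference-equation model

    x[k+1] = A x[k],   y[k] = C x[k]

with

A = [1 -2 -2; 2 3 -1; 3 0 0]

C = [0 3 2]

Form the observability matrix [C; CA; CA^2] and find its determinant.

693

CA = [[12, 9, -3]]
CA^2 = [[21, 3, -33]]
Observability matrix O = [C; CA; CA^2] = [[0, 3, 2], [12, 9, -3], [21, 3, -33]]
Expanding along the first row, det(O) = 0·(9·(-33) - (-3)·3) - 3·(12·(-33) - (-3)·21) + 2·(12·3 - 9·21) = 0·(-288) - 3·(-333) + 2·(-153) = 693
Since det(O) ≠ 0, rank(O) = 3 and the system is completely observable.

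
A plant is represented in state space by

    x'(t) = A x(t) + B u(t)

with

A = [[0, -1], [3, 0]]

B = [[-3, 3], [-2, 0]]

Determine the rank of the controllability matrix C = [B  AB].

2

AB = [[2, 0], [-9, 9]]
Controllability matrix C = [B  AB] = [[-3, 3, 2, 0], [-2, 0, -9, 9]]
Take the 2×2 submatrix of C formed by columns 1, 2: [[-3, 3], [-2, 0]]. Its determinant is (-3)·0 - 3·(-2) = 0 - (-6) = 6 ≠ 0.
So rank(C) ≥ 2; since C has 2 rows, rank(C) = 2.
rank(C) = 2 = n, so the pair (A, B) is completely controllable.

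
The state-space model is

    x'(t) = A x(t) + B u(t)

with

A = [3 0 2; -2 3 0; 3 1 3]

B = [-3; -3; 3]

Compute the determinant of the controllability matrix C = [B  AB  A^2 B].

-216

AB = [[-3], [-3], [-3]]
A^2B = [[-15], [-3], [-21]]
Controllability matrix C = [B  AB  A^2B] = [[-3, -3, -15], [-3, -3, -3], [3, -3, -21]]
Expanding along the first row, det(C) = (-3)·((-3)·(-21) - (-3)·(-3)) - (-3)·((-3)·(-21) - (-3)·3) + (-15)·((-3)·(-3) - (-3)·3) = (-3)·54 - (-3)·72 + (-15)·18 = -216
Since det(C) ≠ 0, rank(C) = 3 and the system is completely controllable.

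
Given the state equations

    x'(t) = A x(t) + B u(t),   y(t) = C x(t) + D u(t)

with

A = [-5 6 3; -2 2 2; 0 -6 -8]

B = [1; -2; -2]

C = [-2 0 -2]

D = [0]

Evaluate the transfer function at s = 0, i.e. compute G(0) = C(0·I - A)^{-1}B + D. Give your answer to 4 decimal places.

0.4000

G(0) = C(-A)^{-1}B + D = -C A^{-1} B + D.
det A = -40, so A^{-1} = (1/-40)·adj(A) = [[1/10, -3/4, -3/20], [2/5, -1, -1/10], [-3/10, 3/4, -1/20]]
A^{-1} B = [19/10, 13/5, -17/10]^T
C A^{-1} B = -2/5
G(0) = D - C A^{-1} B = 0 - (-2/5) = 2/5 ≈ 0.4000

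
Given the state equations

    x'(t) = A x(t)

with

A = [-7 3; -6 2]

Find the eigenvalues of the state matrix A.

-4, -1

det(sI - A) = s^2 - (tr A)s + det A, with tr A = (-7) + 2 = -5 and det A = (-7)·2 - 3·(-6) = -14 - (-18) = 4.
So p(s) = det(sI - A) = s^2 + 5s + 4.
Factor s^2 + 5s + 4: two numbers with sum -5 and product 4 are -1 and -4, so s^2 + 5s + 4 = (s + 1)(s + 4).
Hence p(s) = (s + 1) (s + 4), with roots -4, -1.
All eigenvalues have negative real part, so the system is asymptotically stable.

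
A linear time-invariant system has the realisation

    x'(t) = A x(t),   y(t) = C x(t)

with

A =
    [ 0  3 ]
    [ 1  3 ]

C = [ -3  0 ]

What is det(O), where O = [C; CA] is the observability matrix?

27

CA = [[0, -9]]
Observability matrix O = [C; CA] = [[-3, 0], [0, -9]]
det(O) = (-3)·(-9) - 0·0 = 27 - 0 = 27
Since det(O) ≠ 0, rank(O) = 2 and the system is completely observable.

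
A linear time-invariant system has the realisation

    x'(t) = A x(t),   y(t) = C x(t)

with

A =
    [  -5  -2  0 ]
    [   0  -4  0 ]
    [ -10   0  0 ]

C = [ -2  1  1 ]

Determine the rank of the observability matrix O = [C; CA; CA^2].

1

CA = [[0, 0, 0]]
CA^2 = [[0, 0, 0]]
Observability matrix O = [C; CA; CA^2] = [[-2, 1, 1], [0, 0, 0], [0, 0, 0]]
Every row of O is a scalar multiple of row 1 = [-2, 1, 1] (multipliers 1, 0, 0), so the rows span a one-dimensional space.
O ≠ 0, hence rank(O) = 1.
rank(O) = 1 < n = 3, so the pair (A, C) is not completely observable.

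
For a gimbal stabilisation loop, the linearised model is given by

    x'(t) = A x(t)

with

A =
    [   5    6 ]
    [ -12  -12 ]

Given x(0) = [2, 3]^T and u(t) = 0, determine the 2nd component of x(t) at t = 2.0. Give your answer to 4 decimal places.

det(sI - A) = s^2 - (tr A)s + det A, with tr A = 5 + (-12) = -7 and det A = 5·(-12) - 6·(-12) = -60 - (-72) = 12.
So p(s) = det(sI - A) = s^2 + 7s + 12.
Factor s^2 + 7s + 12: two numbers with sum -7 and product 12 are -3 and -4, so s^2 + 7s + 12 = (s + 3)(s + 4).
Hence p(s) = (s + 3) (s + 4), with roots -4, -3.
The eigenvalues -4, -3 are distinct and real, so A is diagonalisable and x(t) = e^{At} x(0) = V diag(e^{λ_i t}) V^{-1} x(0), where the columns of V are the eigenvectors.
λ = -4: A - (-4)I = [[9, 6], [-12, -8]]. Row 1 gives 9·v1 + 6·v2 = 0, so take v_1 = [-2, 3]^T.
λ = -3: A - (-3)I = [[8, 6], [-12, -9]]. Row 1 gives 8·v1 + 6·v2 = 0, so take v_2 = [3, -4]^T.
V = [v_1 v_2] = [[-2, 3], [3, -4]] has det V = -1, so V^{-1} = adj(V)/det V = [[4, 3], [3, 2]].
Modal coordinates z(0) = V^{-1} x(0): 4·2 + 3·3 = 17; 3·2 + 2·3 = 12; so z(0) = [17, 12]^T.
x_2(t) = Σ_i (v_i)_2 · z_i(0) · e^{λ_i t} (row 2 of V times the modal terms).
x_2(2.0) = 3·17·e^{-4·2.0} + (-4)·12·e^{-3·2.0} = 51·0.000335 + (-48)·0.002479 = -0.1019.

-0.1019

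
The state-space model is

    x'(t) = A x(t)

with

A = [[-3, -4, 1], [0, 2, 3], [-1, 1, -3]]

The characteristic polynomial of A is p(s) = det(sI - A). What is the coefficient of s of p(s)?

-5

Expand det(sI - A) for the 3×3 matrix.
p(s) = s^3 + 4s^2 - 5s - 41.
(Check: constant term = det(-A) = (-1)^3 det A = -41; coefficient of s^2 = -tr A = 4.)
The coefficient of s is -5.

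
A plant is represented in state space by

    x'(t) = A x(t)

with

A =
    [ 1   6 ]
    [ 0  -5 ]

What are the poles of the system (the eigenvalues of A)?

det(sI - A) = s^2 - (tr A)s + det A, with tr A = 1 + (-5) = -4 and det A = 1·(-5) - 6·0 = -5 - 0 = -5.
So p(s) = det(sI - A) = s^2 + 4s - 5.
Factor s^2 + 4s - 5: two numbers with sum -4 and product -5 are 1 and -5, so s^2 + 4s - 5 = (s - 1)(s + 5).
Hence p(s) = (s - 1) (s + 5), with roots -5, 1.
At least one eigenvalue has non-negative real part, so the system is not asymptotically stable.

-5, 1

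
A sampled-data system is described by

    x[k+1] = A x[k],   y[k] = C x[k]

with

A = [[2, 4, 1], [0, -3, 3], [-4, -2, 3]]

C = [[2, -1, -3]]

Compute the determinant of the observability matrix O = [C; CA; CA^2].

5318

CA = [[16, 17, -10]]
CA^2 = [[72, 33, 37]]
Observability matrix O = [C; CA; CA^2] = [[2, -1, -3], [16, 17, -10], [72, 33, 37]]
Expanding along the first row, det(O) = 2·(17·37 - (-10)·33) - (-1)·(16·37 - (-10)·72) + (-3)·(16·33 - 17·72) = 2·959 - (-1)·1312 + (-3)·(-696) = 5318
Since det(O) ≠ 0, rank(O) = 3 and the system is completely observable.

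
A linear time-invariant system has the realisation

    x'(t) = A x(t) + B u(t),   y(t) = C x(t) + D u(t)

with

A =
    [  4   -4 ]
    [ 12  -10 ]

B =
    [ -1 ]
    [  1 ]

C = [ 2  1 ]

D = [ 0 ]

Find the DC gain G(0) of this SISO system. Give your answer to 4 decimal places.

-5.5000

G(0) = C(-A)^{-1}B + D = -C A^{-1} B + D.
det A = 8, so A^{-1} = (1/8)·adj(A) = [[-5/4, 1/2], [-3/2, 1/2]]
A^{-1} B = [7/4, 2]^T
C A^{-1} B = 11/2
G(0) = D - C A^{-1} B = 0 - (11/2) = -11/2 ≈ -5.5000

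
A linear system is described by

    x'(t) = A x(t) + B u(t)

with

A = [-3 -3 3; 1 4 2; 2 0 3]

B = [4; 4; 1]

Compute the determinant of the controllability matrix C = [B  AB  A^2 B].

AB = [[-21], [22], [11]]
A^2B = [[30], [89], [-9]]
Controllability matrix C = [B  AB  A^2B] = [[4, -21, 30], [4, 22, 89], [1, 11, -9]]
Expanding along the first row, det(C) = 4·(22·(-9) - 89·11) - (-21)·(4·(-9) - 89·1) + 30·(4·11 - 22·1) = 4·(-1177) - (-21)·(-125) + 30·22 = -6673
Since det(C) ≠ 0, rank(C) = 3 and the system is completely controllable.

-6673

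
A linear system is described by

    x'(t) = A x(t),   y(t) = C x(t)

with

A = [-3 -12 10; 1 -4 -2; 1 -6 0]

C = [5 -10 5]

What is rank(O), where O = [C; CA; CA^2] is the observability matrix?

CA = [[-20, -50, 70]]
CA^2 = [[80, 20, -100]]
Observability matrix O = [C; CA; CA^2] = [[5, -10, 5], [-20, -50, 70], [80, 20, -100]]
The columns c1, c2, c3 of O are linearly dependent: c1 + c2 + c3 = 0 (check each entry), so rank(O) ≤ 2.
The 2×2 minor from rows 1, 2, columns 1, 2 is 5·(-50) - (-10)·(-20) = -250 - 200 = -450 ≠ 0, so rank(O) = 2.
rank(O) = 2 < n = 3, so the pair (A, C) is not completely observable.

2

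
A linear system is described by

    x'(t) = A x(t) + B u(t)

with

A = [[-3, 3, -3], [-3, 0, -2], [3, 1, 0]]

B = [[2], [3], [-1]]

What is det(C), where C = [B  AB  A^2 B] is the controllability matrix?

-811

AB = [[6], [-4], [9]]
A^2B = [[-57], [-36], [14]]
Controllability matrix C = [B  AB  A^2B] = [[2, 6, -57], [3, -4, -36], [-1, 9, 14]]
Expanding along the first row, det(C) = 2·((-4)·14 - (-36)·9) - 6·(3·14 - (-36)·(-1)) + (-57)·(3·9 - (-4)·(-1)) = 2·268 - 6·6 + (-57)·23 = -811
Since det(C) ≠ 0, rank(C) = 3 and the system is completely controllable.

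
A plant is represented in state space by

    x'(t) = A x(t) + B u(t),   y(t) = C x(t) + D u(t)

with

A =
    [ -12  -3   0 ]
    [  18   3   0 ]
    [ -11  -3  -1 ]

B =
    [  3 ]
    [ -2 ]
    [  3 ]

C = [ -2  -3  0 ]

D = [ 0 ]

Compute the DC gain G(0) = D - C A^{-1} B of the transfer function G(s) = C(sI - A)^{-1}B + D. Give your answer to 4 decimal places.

G(0) = C(-A)^{-1}B + D = -C A^{-1} B + D.
det A = -18, so A^{-1} = (1/-18)·adj(A) = [[1/6, 1/6, 0], [-1, -2/3, 0], [7/6, 1/6, -1]]
A^{-1} B = [1/6, -5/3, 1/6]^T
C A^{-1} B = 14/3
G(0) = D - C A^{-1} B = 0 - (14/3) = -14/3 ≈ -4.6667

-4.6667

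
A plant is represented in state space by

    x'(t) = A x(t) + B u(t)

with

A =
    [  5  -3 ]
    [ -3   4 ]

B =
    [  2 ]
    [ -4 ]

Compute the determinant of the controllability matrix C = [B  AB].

44

AB = [[22], [-22]]
Controllability matrix C = [B  AB] = [[2, 22], [-4, -22]]
det(C) = 2·(-22) - 22·(-4) = -44 - (-88) = 44
Since det(C) ≠ 0, rank(C) = 2 and the system is completely controllable.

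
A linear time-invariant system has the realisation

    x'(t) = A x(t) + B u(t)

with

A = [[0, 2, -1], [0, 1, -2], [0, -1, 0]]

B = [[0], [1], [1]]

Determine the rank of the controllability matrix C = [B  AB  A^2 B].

AB = [[1], [-1], [-1]]
A^2B = [[-1], [1], [1]]
Controllability matrix C = [B  AB  A^2B] = [[0, 1, -1], [1, -1, 1], [1, -1, 1]]
The rows r1, r2, r3 of C are linearly dependent: -r2 + r3 = 0 (check each entry), so rank(C) ≤ 2.
The 2×2 minor from rows 1, 2, columns 1, 2 is 0·(-1) - 1·1 = 0 - 1 = -1 ≠ 0, so rank(C) = 2.
rank(C) = 2 < n = 3, so the pair (A, B) is not completely controllable.

2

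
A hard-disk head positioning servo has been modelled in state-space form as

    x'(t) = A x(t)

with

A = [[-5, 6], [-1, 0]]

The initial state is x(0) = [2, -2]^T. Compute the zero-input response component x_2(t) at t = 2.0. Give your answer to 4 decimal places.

det(sI - A) = s^2 - (tr A)s + det A, with tr A = (-5) + 0 = -5 and det A = (-5)·0 - 6·(-1) = 0 - (-6) = 6.
So p(s) = det(sI - A) = s^2 + 5s + 6.
Factor s^2 + 5s + 6: two numbers with sum -5 and product 6 are -2 and -3, so s^2 + 5s + 6 = (s + 2)(s + 3).
Hence p(s) = (s + 2) (s + 3), with roots -3, -2.
The eigenvalues -3, -2 are distinct and real, so A is diagonalisable and x(t) = e^{At} x(0) = V diag(e^{λ_i t}) V^{-1} x(0), where the columns of V are the eigenvectors.
λ = -3: A - (-3)I = [[-2, 6], [-1, 3]]. Row 1 gives (-2)·v1 + 6·v2 = 0, so take v_1 = [3, 1]^T.
λ = -2: A - (-2)I = [[-3, 6], [-1, 2]]. Row 1 gives (-3)·v1 + 6·v2 = 0, so take v_2 = [-2, -1]^T.
V = [v_1 v_2] = [[3, -2], [1, -1]] has det V = -1, so V^{-1} = adj(V)/det V = [[1, -2], [1, -3]].
Modal coordinates z(0) = V^{-1} x(0): 1·2 + (-2)·(-2) = 6; 1·2 + (-3)·(-2) = 8; so z(0) = [6, 8]^T.
x_2(t) = Σ_i (v_i)_2 · z_i(0) · e^{λ_i t} (row 2 of V times the modal terms).
x_2(2.0) = 1·6·e^{-3·2.0} + (-1)·8·e^{-2·2.0} = 6·0.002479 + (-8)·0.018316 = -0.1317.

-0.1317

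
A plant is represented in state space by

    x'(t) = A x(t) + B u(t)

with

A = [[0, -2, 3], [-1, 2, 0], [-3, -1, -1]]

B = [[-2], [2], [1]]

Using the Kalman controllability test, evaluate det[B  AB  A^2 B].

AB = [[-1], [6], [3]]
A^2B = [[-3], [13], [-6]]
Controllability matrix C = [B  AB  A^2B] = [[-2, -1, -3], [2, 6, 13], [1, 3, -6]]
Expanding along the first row, det(C) = (-2)·(6·(-6) - 13·3) - (-1)·(2·(-6) - 13·1) + (-3)·(2·3 - 6·1) = (-2)·(-75) - (-1)·(-25) + (-3)·0 = 125
Since det(C) ≠ 0, rank(C) = 3 and the system is completely controllable.

125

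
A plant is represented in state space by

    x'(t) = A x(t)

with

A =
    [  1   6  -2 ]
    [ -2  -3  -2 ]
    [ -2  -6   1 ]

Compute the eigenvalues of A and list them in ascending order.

det(sI - A) = s^3 - (tr A)s^2 + (M11 + M22 + M33)s - det A, where Mii is the 2×2 principal minor of A obtained by deleting row i and column i.
tr A = 1 + (-3) + 1 = -1; M11 = (-3)·1 - (-2)·(-6) = -3 - 12 = -15; M22 = 1·1 - (-2)·(-2) = 1 - 4 = -3; M33 = 1·(-3) - 6·(-2) = -3 - (-12) = 9; sum of minors = -9.
det A = 1·((-3)·1 - (-2)·(-6)) - 6·((-2)·1 - (-2)·(-2)) + (-2)·((-2)·(-6) - (-3)·(-2)) = 1·(-15) - 6·(-6) + (-2)·6 = 9.
So p(s) = det(sI - A) = s^3 + s^2 - 9s - 9.
Rational-root test: any integer root divides -9. Testing small divisors, s = -1 works: p(-1) = -1 + 1 + 9 + (-9) = 0, so (s + 1) is a factor.
Dividing, p(s) = (s + 1)(s^2 - 9).
Factor s^2 - 9: two numbers with sum 0 and product -9 are 3 and -3, so s^2 - 9 = (s - 3)(s + 3).
Hence p(s) = (s - 3) (s + 1) (s + 3), with roots -3, -1, 3.
At least one eigenvalue has non-negative real part, so the system is not asymptotically stable.

-3, -1, 3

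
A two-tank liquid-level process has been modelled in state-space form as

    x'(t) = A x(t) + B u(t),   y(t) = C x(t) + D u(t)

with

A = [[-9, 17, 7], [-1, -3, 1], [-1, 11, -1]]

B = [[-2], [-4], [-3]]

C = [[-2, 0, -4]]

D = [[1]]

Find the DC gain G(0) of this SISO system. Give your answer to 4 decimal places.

45.6000

G(0) = C(-A)^{-1}B + D = -C A^{-1} B + D.
det A = -60, so A^{-1} = (1/-60)·adj(A) = [[2/15, -47/30, -19/30], [1/30, -4/15, -1/30], [7/30, -41/30, -11/15]]
A^{-1} B = [79/10, 11/10, 36/5]^T
C A^{-1} B = -223/5
G(0) = D - C A^{-1} B = 1 - (-223/5) = 228/5 ≈ 45.6000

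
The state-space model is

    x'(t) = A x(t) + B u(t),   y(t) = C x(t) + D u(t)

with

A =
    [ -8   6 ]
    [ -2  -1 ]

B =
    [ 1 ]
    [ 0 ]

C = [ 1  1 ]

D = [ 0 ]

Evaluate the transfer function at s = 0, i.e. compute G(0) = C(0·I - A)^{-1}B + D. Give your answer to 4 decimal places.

G(0) = C(-A)^{-1}B + D = -C A^{-1} B + D.
det A = 20, so A^{-1} = (1/20)·adj(A) = [[-1/20, -3/10], [1/10, -2/5]]
A^{-1} B = [-1/20, 1/10]^T
C A^{-1} B = 1/20
G(0) = D - C A^{-1} B = 0 - (1/20) = -1/20 ≈ -0.0500

-0.0500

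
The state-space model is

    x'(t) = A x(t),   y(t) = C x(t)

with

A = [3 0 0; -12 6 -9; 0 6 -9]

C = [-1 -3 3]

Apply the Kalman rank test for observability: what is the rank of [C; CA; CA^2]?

2

CA = [[33, 0, 0]]
CA^2 = [[99, 0, 0]]
Observability matrix O = [C; CA; CA^2] = [[-1, -3, 3], [33, 0, 0], [99, 0, 0]]
The columns c1, c2, c3 of O are linearly dependent: c2 + c3 = 0 (check each entry), so rank(O) ≤ 2.
The 2×2 minor from rows 1, 2, columns 1, 2 is (-1)·0 - (-3)·33 = 0 - (-99) = 99 ≠ 0, so rank(O) = 2.
rank(O) = 2 < n = 3, so the pair (A, C) is not completely observable.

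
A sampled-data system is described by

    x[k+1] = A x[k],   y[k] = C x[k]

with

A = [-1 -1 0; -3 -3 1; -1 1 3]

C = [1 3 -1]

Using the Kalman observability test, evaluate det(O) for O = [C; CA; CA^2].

-260

CA = [[-9, -11, 0]]
CA^2 = [[42, 42, -11]]
Observability matrix O = [C; CA; CA^2] = [[1, 3, -1], [-9, -11, 0], [42, 42, -11]]
Expanding along the first row, det(O) = 1·((-11)·(-11) - 0·42) - 3·((-9)·(-11) - 0·42) + (-1)·((-9)·42 - (-11)·42) = 1·121 - 3·99 + (-1)·84 = -260
Since det(O) ≠ 0, rank(O) = 3 and the system is completely observable.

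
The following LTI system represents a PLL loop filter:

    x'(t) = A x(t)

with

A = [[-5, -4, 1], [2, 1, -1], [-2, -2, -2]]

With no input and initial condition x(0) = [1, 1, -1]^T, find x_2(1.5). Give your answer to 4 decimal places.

1.0898

det(sI - A) = s^3 - (tr A)s^2 + (M11 + M22 + M33)s - det A, where Mii is the 2×2 principal minor of A obtained by deleting row i and column i.
tr A = (-5) + 1 + (-2) = -6; M11 = 1·(-2) - (-1)·(-2) = -2 - 2 = -4; M22 = (-5)·(-2) - 1·(-2) = 10 - (-2) = 12; M33 = (-5)·1 - (-4)·2 = -5 - (-8) = 3; sum of minors = 11.
det A = (-5)·(1·(-2) - (-1)·(-2)) - (-4)·(2·(-2) - (-1)·(-2)) + 1·(2·(-2) - 1·(-2)) = (-5)·(-4) - (-4)·(-6) + 1·(-2) = -6.
So p(s) = det(sI - A) = s^3 + 6s^2 + 11s + 6.
Rational-root test: any integer root divides 6. Testing small divisors, s = -1 works: p(-1) = -1 + 6 + (-11) + 6 = 0, so (s + 1) is a factor.
Dividing, p(s) = (s + 1)(s^2 + 5s + 6).
Factor s^2 + 5s + 6: two numbers with sum -5 and product 6 are -2 and -3, so s^2 + 5s + 6 = (s + 2)(s + 3).
Hence p(s) = (s + 1) (s + 2) (s + 3), with roots -3, -2, -1.
The eigenvalues -3, -2, -1 are distinct and real, so A is diagonalisable and x(t) = e^{At} x(0) = V diag(e^{λ_i t}) V^{-1} x(0), where the columns of V are the eigenvectors.
λ = -3: A - (-3)I = [[-2, -4, 1], [2, 4, -1], [-2, -2, 1]]. v must be orthogonal to every row; (row 1) × (row 3) = [-2, 0, -4], so take v_1 = [1, 0, 2]^T.
λ = -2: A - (-2)I = [[-3, -4, 1], [2, 3, -1], [-2, -2, 0]]. v must be orthogonal to every row; (row 1) × (row 2) = [1, -1, -1], so take v_2 = [-1, 1, 1]^T.
λ = -1: A - (-1)I = [[-4, -4, 1], [2, 2, -1], [-2, -2, -1]]. v must be orthogonal to every row; (row 1) × (row 2) = [2, -2, 0], so take v_3 = [-1, 1, 0]^T.
V = [v_1 v_2 v_3] = [[1, -1, -1], [0, 1, 1], [2, 1, 0]] has det V = -1, so V^{-1} = adj(V)/det V = [[1, 1, 0], [-2, -2, 1], [2, 3, -1]].
Modal coordinates z(0) = V^{-1} x(0): 1·1 + 1·1 + 0·(-1) = 2; (-2)·1 + (-2)·1 + 1·(-1) = -5; 2·1 + 3·1 + (-1)·(-1) = 6; so z(0) = [2, -5, 6]^T.
x_2(t) = Σ_i (v_i)_2 · z_i(0) · e^{λ_i t} (row 2 of V times the modal terms).
x_2(1.5) = 0·2·e^{-3·1.5} + 1·(-5)·e^{-2·1.5} + 1·6·e^{-1·1.5} = 0·0.011109 + (-5)·0.049787 + 6·0.223130 = 1.0898.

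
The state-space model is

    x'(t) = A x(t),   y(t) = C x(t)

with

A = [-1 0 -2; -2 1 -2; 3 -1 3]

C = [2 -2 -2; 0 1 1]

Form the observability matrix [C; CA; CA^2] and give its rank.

3

CA = [[-4, 0, -6], [1, 0, 1]]
CA^2 = [[-14, 6, -10], [2, -1, 1]]
Observability matrix O = [C; CA; CA^2] = [[2, -2, -2], [0, 1, 1], [-4, 0, -6], [1, 0, 1], [-14, 6, -10], [2, -1, 1]]
Take the 3×3 submatrix of O formed by rows 1, 2, 3: [[2, -2, -2], [0, 1, 1], [-4, 0, -6]]. Its determinant is 2·(1·(-6) - 1·0) - (-2)·(0·(-6) - 1·(-4)) + (-2)·(0·0 - 1·(-4)) = 2·(-6) - (-2)·4 + (-2)·4 = -12 ≠ 0.
So rank(O) ≥ 3; since O has 3 columns, rank(O) = 3.
rank(O) = 3 = n, so the pair (A, C) is completely observable.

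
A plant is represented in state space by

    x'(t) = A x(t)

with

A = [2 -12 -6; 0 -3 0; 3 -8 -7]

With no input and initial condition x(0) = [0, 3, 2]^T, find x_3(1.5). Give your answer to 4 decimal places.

det(sI - A) = s^3 - (tr A)s^2 + (M11 + M22 + M33)s - det A, where Mii is the 2×2 principal minor of A obtained by deleting row i and column i.
tr A = 2 + (-3) + (-7) = -8; M11 = (-3)·(-7) - 0·(-8) = 21 - 0 = 21; M22 = 2·(-7) - (-6)·3 = -14 - (-18) = 4; M33 = 2·(-3) - (-12)·0 = -6 - 0 = -6; sum of minors = 19.
det A = 2·((-3)·(-7) - 0·(-8)) - (-12)·(0·(-7) - 0·3) + (-6)·(0·(-8) - (-3)·3) = 2·21 - (-12)·0 + (-6)·9 = -12.
So p(s) = det(sI - A) = s^3 + 8s^2 + 19s + 12.
Rational-root test: any integer root divides 12. Testing small divisors, s = -1 works: p(-1) = -1 + 8 + (-19) + 12 = 0, so (s + 1) is a factor.
Dividing, p(s) = (s + 1)(s^2 + 7s + 12).
Factor s^2 + 7s + 12: two numbers with sum -7 and product 12 are -3 and -4, so s^2 + 7s + 12 = (s + 3)(s + 4).
Hence p(s) = (s + 1) (s + 3) (s + 4), with roots -4, -3, -1.
The eigenvalues -4, -3, -1 are distinct and real, so A is diagonalisable and x(t) = e^{At} x(0) = V diag(e^{λ_i t}) V^{-1} x(0), where the columns of V are the eigenvectors.
λ = -4: A - (-4)I = [[6, -12, -6], [0, 1, 0], [3, -8, -3]]. v must be orthogonal to every row; (row 1) × (row 2) = [6, 0, 6], so take v_1 = [1, 0, 1]^T.
λ = -3: A - (-3)I = [[5, -12, -6], [0, 0, 0], [3, -8, -4]]. v must be orthogonal to every row; (row 1) × (row 3) = [0, 2, -4], so take v_2 = [0, 1, -2]^T.
λ = -1: A - (-1)I = [[3, -12, -6], [0, -2, 0], [3, -8, -6]]. v must be orthogonal to every row; (row 1) × (row 2) = [-12, 0, -6], so take v_3 = [-2, 0, -1]^T.
V = [v_1 v_2 v_3] = [[1, 0, -2], [0, 1, 0], [1, -2, -1]] has det V = 1, so V^{-1} = adj(V)/det V = [[-1, 4, 2], [0, 1, 0], [-1, 2, 1]].
Modal coordinates z(0) = V^{-1} x(0): (-1)·0 + 4·3 + 2·2 = 16; 0·0 + 1·3 + 0·2 = 3; (-1)·0 + 2·3 + 1·2 = 8; so z(0) = [16, 3, 8]^T.
x_3(t) = Σ_i (v_i)_3 · z_i(0) · e^{λ_i t} (row 3 of V times the modal terms).
x_3(1.5) = 1·16·e^{-4·1.5} + (-2)·3·e^{-3·1.5} + (-1)·8·e^{-1·1.5} = 16·0.002479 + (-6)·0.011109 + (-8)·0.223130 = -1.8120.

-1.8120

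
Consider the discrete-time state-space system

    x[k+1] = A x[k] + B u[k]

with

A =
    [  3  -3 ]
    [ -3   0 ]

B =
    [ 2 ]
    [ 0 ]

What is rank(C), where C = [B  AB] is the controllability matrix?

AB = [[6], [-6]]
Controllability matrix C = [B  AB] = [[2, 6], [0, -6]]
det(C) = 2·(-6) - 6·0 = -12 - 0 = -12 ≠ 0, so rank(C) = 2.
rank(C) = 2 = n, so the pair (A, B) is completely controllable.

2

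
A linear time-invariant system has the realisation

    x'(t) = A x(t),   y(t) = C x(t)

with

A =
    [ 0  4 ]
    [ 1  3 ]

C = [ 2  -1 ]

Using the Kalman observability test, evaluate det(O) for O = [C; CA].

9

CA = [[-1, 5]]
Observability matrix O = [C; CA] = [[2, -1], [-1, 5]]
det(O) = 2·5 - (-1)·(-1) = 10 - 1 = 9
Since det(O) ≠ 0, rank(O) = 2 and the system is completely observable.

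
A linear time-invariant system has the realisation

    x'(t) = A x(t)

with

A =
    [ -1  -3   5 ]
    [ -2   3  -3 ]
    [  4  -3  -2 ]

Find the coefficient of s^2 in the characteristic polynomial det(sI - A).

Expand det(sI - A) for the 3×3 matrix.
p(s) = s^3 - 42s - 33.
(Check: constant term = det(-A) = (-1)^3 det A = -33; coefficient of s^2 = -tr A = 0.)
The coefficient of s^2 is 0.

0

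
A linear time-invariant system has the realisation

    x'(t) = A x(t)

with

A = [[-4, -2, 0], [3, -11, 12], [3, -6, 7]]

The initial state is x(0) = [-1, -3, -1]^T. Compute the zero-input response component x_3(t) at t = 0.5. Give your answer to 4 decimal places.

det(sI - A) = s^3 - (tr A)s^2 + (M11 + M22 + M33)s - det A, where Mii is the 2×2 principal minor of A obtained by deleting row i and column i.
tr A = (-4) + (-11) + 7 = -8; M11 = (-11)·7 - 12·(-6) = -77 - (-72) = -5; M22 = (-4)·7 - 0·3 = -28 - 0 = -28; M33 = (-4)·(-11) - (-2)·3 = 44 - (-6) = 50; sum of minors = 17.
det A = (-4)·((-11)·7 - 12·(-6)) - (-2)·(3·7 - 12·3) + 0·(3·(-6) - (-11)·3) = (-4)·(-5) - (-2)·(-15) + 0·15 = -10.
So p(s) = det(sI - A) = s^3 + 8s^2 + 17s + 10.
Rational-root test: any integer root divides 10. Testing small divisors, s = -1 works: p(-1) = -1 + 8 + (-17) + 10 = 0, so (s + 1) is a factor.
Dividing, p(s) = (s + 1)(s^2 + 7s + 10).
Factor s^2 + 7s + 10: two numbers with sum -7 and product 10 are -2 and -5, so s^2 + 7s + 10 = (s + 2)(s + 5).
Hence p(s) = (s + 1) (s + 2) (s + 5), with roots -5, -2, -1.
The eigenvalues -5, -2, -1 are distinct and real, so A is diagonalisable and x(t) = e^{At} x(0) = V diag(e^{λ_i t}) V^{-1} x(0), where the columns of V are the eigenvectors.
λ = -5: A - (-5)I = [[1, -2, 0], [3, -6, 12], [3, -6, 12]]. v must be orthogonal to every row; (row 1) × (row 2) = [-24, -12, 0], so take v_1 = [2, 1, 0]^T.
λ = -2: A - (-2)I = [[-2, -2, 0], [3, -9, 12], [3, -6, 9]]. v must be orthogonal to every row; (row 1) × (row 2) = [-24, 24, 24], so take v_2 = [-1, 1, 1]^T.
λ = -1: A - (-1)I = [[-3, -2, 0], [3, -10, 12], [3, -6, 8]]. v must be orthogonal to every row; (row 1) × (row 2) = [-24, 36, 36], so take v_3 = [-2, 3, 3]^T.
V = [v_1 v_2 v_3] = [[2, -1, -2], [1, 1, 3], [0, 1, 3]] has det V = 1, so V^{-1} = adj(V)/det V = [[0, 1, -1], [-3, 6, -8], [1, -2, 3]].
Modal coordinates z(0) = V^{-1} x(0): 0·(-1) + 1·(-3) + (-1)·(-1) = -2; (-3)·(-1) + 6·(-3) + (-8)·(-1) = -7; 1·(-1) + (-2)·(-3) + 3·(-1) = 2; so z(0) = [-2, -7, 2]^T.
x_3(t) = Σ_i (v_i)_3 · z_i(0) · e^{λ_i t} (row 3 of V times the modal terms).
x_3(0.5) = 0·(-2)·e^{-5·0.5} + 1·(-7)·e^{-2·0.5} + 3·2·e^{-1·0.5} = 0·0.082085 + (-7)·0.367879 + 6·0.606531 = 1.0640.

1.0640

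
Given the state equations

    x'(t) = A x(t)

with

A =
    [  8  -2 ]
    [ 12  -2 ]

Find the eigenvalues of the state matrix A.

det(sI - A) = s^2 - (tr A)s + det A, with tr A = 8 + (-2) = 6 and det A = 8·(-2) - (-2)·12 = -16 - (-24) = 8.
So p(s) = det(sI - A) = s^2 - 6s + 8.
Factor s^2 - 6s + 8: two numbers with sum 6 and product 8 are 4 and 2, so s^2 - 6s + 8 = (s - 4)(s - 2).
Hence p(s) = (s - 4) (s - 2), with roots 2, 4.
At least one eigenvalue has non-negative real part, so the system is not asymptotically stable.

2, 4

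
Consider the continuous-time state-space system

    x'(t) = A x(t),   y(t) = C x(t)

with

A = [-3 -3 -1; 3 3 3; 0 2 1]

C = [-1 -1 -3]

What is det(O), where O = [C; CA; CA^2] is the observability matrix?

CA = [[0, -6, -5]]
CA^2 = [[-18, -28, -23]]
Observability matrix O = [C; CA; CA^2] = [[-1, -1, -3], [0, -6, -5], [-18, -28, -23]]
Expanding along the first row, det(O) = (-1)·((-6)·(-23) - (-5)·(-28)) - (-1)·(0·(-23) - (-5)·(-18)) + (-3)·(0·(-28) - (-6)·(-18)) = (-1)·(-2) - (-1)·(-90) + (-3)·(-108) = 236
Since det(O) ≠ 0, rank(O) = 3 and the system is completely observable.

236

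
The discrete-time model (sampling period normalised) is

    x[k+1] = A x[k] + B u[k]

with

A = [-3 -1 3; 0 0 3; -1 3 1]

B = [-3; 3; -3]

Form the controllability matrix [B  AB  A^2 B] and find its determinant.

432

AB = [[-3], [-9], [9]]
A^2B = [[45], [27], [-15]]
Controllability matrix C = [B  AB  A^2B] = [[-3, -3, 45], [3, -9, 27], [-3, 9, -15]]
Expanding along the first row, det(C) = (-3)·((-9)·(-15) - 27·9) - (-3)·(3·(-15) - 27·(-3)) + 45·(3·9 - (-9)·(-3)) = (-3)·(-108) - (-3)·36 + 45·0 = 432
Since det(C) ≠ 0, rank(C) = 3 and the system is completely controllable.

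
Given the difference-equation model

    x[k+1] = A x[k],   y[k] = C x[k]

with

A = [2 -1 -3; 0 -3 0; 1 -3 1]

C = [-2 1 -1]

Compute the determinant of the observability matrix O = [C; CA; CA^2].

-255

CA = [[-5, 2, 5]]
CA^2 = [[-5, -16, 20]]
Observability matrix O = [C; CA; CA^2] = [[-2, 1, -1], [-5, 2, 5], [-5, -16, 20]]
Expanding along the first row, det(O) = (-2)·(2·20 - 5·(-16)) - 1·((-5)·20 - 5·(-5)) + (-1)·((-5)·(-16) - 2·(-5)) = (-2)·120 - 1·(-75) + (-1)·90 = -255
Since det(O) ≠ 0, rank(O) = 3 and the system is completely observable.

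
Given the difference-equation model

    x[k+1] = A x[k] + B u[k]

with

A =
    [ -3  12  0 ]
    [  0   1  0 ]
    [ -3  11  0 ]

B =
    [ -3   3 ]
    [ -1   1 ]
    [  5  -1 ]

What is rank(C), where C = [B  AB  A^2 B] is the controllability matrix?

AB = [[-3, 3], [-1, 1], [-2, 2]]
A^2B = [[-3, 3], [-1, 1], [-2, 2]]
Controllability matrix C = [B  AB  A^2B] = [[-3, 3, -3, 3, -3, 3], [-1, 1, -1, 1, -1, 1], [5, -1, -2, 2, -2, 2]]
The rows r1, r2, r3 of C are linearly dependent: -r1 + 3·r2 = 0 (check each entry), so rank(C) ≤ 2.
The 2×2 minor from rows 1, 3, columns 1, 2 is (-3)·(-1) - 3·5 = 3 - 15 = -12 ≠ 0, so rank(C) = 2.
rank(C) = 2 < n = 3, so the pair (A, B) is not completely controllable.

2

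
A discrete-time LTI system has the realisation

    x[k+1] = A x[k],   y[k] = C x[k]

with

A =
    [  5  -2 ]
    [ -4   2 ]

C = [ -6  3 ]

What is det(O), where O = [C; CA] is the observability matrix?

18

CA = [[-42, 18]]
Observability matrix O = [C; CA] = [[-6, 3], [-42, 18]]
det(O) = (-6)·18 - 3·(-42) = -108 - (-126) = 18
Since det(O) ≠ 0, rank(O) = 2 and the system is completely observable.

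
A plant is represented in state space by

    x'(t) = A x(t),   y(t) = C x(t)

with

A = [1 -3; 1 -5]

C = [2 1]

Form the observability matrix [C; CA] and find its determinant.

CA = [[3, -11]]
Observability matrix O = [C; CA] = [[2, 1], [3, -11]]
det(O) = 2·(-11) - 1·3 = -22 - 3 = -25
Since det(O) ≠ 0, rank(O) = 2 and the system is completely observable.

-25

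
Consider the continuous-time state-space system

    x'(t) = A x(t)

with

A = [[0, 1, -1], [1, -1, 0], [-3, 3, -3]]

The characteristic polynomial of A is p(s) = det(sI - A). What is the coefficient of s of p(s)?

-1

Expand det(sI - A) for the 3×3 matrix.
p(s) = s^3 + 4s^2 - s - 3.
(Check: constant term = det(-A) = (-1)^3 det A = -3; coefficient of s^2 = -tr A = 4.)
The coefficient of s is -1.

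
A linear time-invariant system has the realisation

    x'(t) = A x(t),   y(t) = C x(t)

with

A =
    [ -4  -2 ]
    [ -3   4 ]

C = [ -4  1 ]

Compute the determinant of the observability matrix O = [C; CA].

CA = [[13, 12]]
Observability matrix O = [C; CA] = [[-4, 1], [13, 12]]
det(O) = (-4)·12 - 1·13 = -48 - 13 = -61
Since det(O) ≠ 0, rank(O) = 2 and the system is completely observable.

-61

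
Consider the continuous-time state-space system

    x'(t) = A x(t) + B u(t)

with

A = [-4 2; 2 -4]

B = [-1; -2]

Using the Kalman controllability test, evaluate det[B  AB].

-6

AB = [[0], [6]]
Controllability matrix C = [B  AB] = [[-1, 0], [-2, 6]]
det(C) = (-1)·6 - 0·(-2) = -6 - 0 = -6
Since det(C) ≠ 0, rank(C) = 2 and the system is completely controllable.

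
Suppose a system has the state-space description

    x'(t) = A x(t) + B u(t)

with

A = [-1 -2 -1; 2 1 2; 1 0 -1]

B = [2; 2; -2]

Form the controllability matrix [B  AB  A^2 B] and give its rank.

AB = [[-4], [2], [4]]
A^2B = [[-4], [2], [-8]]
Controllability matrix C = [B  AB  A^2B] = [[2, -4, -4], [2, 2, 2], [-2, 4, -8]]
det(C) = 2·(2·(-8) - 2·4) - (-4)·(2·(-8) - 2·(-2)) + (-4)·(2·4 - 2·(-2)) = 2·(-24) - (-4)·(-12) + (-4)·12 = -144 ≠ 0, so rank(C) = 3.
rank(C) = 3 = n, so the pair (A, B) is completely controllable.

3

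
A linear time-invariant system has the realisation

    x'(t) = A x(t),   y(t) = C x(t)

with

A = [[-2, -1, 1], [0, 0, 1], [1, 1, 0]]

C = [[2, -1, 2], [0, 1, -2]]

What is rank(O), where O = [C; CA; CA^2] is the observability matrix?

3

CA = [[-2, 0, 1], [-2, -2, 1]]
CA^2 = [[5, 3, -2], [5, 3, -4]]
Observability matrix O = [C; CA; CA^2] = [[2, -1, 2], [0, 1, -2], [-2, 0, 1], [-2, -2, 1], [5, 3, -2], [5, 3, -4]]
Take the 3×3 submatrix of O formed by rows 1, 2, 3: [[2, -1, 2], [0, 1, -2], [-2, 0, 1]]. Its determinant is 2·(1·1 - (-2)·0) - (-1)·(0·1 - (-2)·(-2)) + 2·(0·0 - 1·(-2)) = 2·1 - (-1)·(-4) + 2·2 = 2 ≠ 0.
So rank(O) ≥ 3; since O has 3 columns, rank(O) = 3.
rank(O) = 3 = n, so the pair (A, C) is completely observable.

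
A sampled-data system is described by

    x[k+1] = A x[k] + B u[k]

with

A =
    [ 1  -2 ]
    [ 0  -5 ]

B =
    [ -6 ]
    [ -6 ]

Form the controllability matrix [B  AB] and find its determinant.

-144

AB = [[6], [30]]
Controllability matrix C = [B  AB] = [[-6, 6], [-6, 30]]
det(C) = (-6)·30 - 6·(-6) = -180 - (-36) = -144
Since det(C) ≠ 0, rank(C) = 2 and the system is completely controllable.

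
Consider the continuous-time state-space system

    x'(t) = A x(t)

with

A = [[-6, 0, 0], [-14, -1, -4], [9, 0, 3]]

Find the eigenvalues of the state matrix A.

-6, -1, 3

det(sI - A) = s^3 - (tr A)s^2 + (M11 + M22 + M33)s - det A, where Mii is the 2×2 principal minor of A obtained by deleting row i and column i.
tr A = (-6) + (-1) + 3 = -4; M11 = (-1)·3 - (-4)·0 = -3 - 0 = -3; M22 = (-6)·3 - 0·9 = -18 - 0 = -18; M33 = (-6)·(-1) - 0·(-14) = 6 - 0 = 6; sum of minors = -15.
det A = (-6)·((-1)·3 - (-4)·0) - 0·((-14)·3 - (-4)·9) + 0·((-14)·0 - (-1)·9) = (-6)·(-3) - 0·(-6) + 0·9 = 18.
So p(s) = det(sI - A) = s^3 + 4s^2 - 15s - 18.
Rational-root test: any integer root divides -18. Testing small divisors, s = -1 works: p(-1) = -1 + 4 + 15 + (-18) = 0, so (s + 1) is a factor.
Dividing, p(s) = (s + 1)(s^2 + 3s - 18).
Factor s^2 + 3s - 18: two numbers with sum -3 and product -18 are 3 and -6, so s^2 + 3s - 18 = (s - 3)(s + 6).
Hence p(s) = (s - 3) (s + 1) (s + 6), with roots -6, -1, 3.
At least one eigenvalue has non-negative real part, so the system is not asymptotically stable.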